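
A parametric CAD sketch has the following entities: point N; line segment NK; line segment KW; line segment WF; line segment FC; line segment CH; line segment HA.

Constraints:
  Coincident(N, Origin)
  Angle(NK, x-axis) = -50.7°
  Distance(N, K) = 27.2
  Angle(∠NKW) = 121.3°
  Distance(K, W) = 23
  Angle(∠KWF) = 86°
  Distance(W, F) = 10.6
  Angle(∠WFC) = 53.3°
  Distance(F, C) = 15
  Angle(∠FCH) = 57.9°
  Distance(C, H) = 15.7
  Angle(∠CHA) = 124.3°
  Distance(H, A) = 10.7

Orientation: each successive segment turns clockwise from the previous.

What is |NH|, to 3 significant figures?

48.3

∠WFC = 53.3° gives FC at 29.9° from the x-axis; with |FC| = 15.0, C = (12.9, -31.1). ∠FCH = 57.9° gives CH at -92.2° from the x-axis; with |CH| = 15.7, H = (12.3, -46.7). Then |NH| = |H − N| = 48.3.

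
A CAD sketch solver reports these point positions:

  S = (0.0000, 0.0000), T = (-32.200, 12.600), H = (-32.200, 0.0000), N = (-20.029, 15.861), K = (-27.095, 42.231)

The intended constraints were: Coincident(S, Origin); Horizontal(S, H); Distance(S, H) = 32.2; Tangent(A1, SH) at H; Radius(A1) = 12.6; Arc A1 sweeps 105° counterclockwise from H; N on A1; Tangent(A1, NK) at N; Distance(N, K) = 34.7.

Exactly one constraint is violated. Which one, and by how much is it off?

Distance(N, K) = 34.7 — off by 7.40.

S = (0.00, 0.00) ✓; S.y = 0.00, H.y = 0.00 ✓; |SH| = 32.20 ✓; ∠(TH, HS) = 90.00° ✓; |TH| = 12.60 ✓; bearing(T→N) − bearing(T→H) = 105.0° ✓; |TN| = 12.60 ✓; ∠(TN, NK) = 90.00° ✓; |NK| = 27.30 ✗.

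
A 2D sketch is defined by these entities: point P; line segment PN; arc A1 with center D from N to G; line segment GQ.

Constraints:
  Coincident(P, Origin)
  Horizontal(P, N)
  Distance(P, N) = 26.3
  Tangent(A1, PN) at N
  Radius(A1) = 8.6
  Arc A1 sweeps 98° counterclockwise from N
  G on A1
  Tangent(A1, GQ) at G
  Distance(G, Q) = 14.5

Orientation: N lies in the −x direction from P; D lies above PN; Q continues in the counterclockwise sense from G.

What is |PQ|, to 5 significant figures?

31.235

P is at the origin; PN is horizontal with |PN| = 26.3 and N on the −x side, so N = (-26.300, 0.0000). A1 meets PN tangentially, so DN is at right angles to PN, so D = N + (0, 8.6) = (-26.300, 8.6000). On A1, N sits at bearing -90° from D; a 98° counterclockwise sweep puts G at bearing 8°, so G = D + 8.6·(cos 8°, sin 8°) = (-17.784, 9.7969). Since A1 is tangent to GQ there, DG ⟂ GQ, so GQ runs along (−sin 8°, cos 8°); with |GQ| = 14.5, Q = (-19.802, 24.156). Then |PQ| = |Q − P| = 31.235.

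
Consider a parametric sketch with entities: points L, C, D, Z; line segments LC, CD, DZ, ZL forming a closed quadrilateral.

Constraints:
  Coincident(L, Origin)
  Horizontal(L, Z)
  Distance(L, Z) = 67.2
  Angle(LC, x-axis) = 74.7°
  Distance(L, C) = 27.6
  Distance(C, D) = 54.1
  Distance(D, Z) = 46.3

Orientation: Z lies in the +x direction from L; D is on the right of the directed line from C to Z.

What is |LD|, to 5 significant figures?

36.148

Checks: |LZ| = 67.20 ✓; |LC| = 27.60 ✓; |CD| = 54.10 ✓; |DZ| = 46.30 ✓.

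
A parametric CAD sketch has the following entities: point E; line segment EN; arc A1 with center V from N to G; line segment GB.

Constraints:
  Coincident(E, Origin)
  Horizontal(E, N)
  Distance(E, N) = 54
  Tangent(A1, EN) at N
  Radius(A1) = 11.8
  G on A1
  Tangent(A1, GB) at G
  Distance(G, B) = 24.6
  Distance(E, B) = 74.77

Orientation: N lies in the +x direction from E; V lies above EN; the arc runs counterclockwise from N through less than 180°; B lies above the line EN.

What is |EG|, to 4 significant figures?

66.90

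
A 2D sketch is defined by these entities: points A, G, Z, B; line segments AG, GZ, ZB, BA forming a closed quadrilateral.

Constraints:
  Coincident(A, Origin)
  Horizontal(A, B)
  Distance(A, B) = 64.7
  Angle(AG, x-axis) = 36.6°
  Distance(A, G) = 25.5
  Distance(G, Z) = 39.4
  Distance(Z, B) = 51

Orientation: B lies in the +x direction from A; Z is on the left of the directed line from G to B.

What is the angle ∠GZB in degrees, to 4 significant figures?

60.71°

Checks: |GZ| = 39.40 ✓; |ZB| = 51.00 ✓.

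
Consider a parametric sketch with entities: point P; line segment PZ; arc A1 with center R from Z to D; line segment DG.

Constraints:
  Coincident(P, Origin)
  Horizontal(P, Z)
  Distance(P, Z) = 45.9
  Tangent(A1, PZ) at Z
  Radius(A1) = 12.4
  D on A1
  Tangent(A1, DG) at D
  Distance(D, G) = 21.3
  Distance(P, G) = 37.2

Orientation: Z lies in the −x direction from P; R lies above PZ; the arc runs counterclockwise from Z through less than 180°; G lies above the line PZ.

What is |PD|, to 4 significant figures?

35.36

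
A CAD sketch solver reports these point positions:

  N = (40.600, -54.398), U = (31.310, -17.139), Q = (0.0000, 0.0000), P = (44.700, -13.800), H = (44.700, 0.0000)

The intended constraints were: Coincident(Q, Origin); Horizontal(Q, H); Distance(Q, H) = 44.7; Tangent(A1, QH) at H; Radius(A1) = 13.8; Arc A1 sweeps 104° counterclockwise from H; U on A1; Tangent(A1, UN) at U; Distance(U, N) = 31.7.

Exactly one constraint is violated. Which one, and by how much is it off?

Distance(U, N) = 31.7 — off by 6.70.

Q = (0.00, 0.00) ✓; Q.y = 0.00, H.y = 0.00 ✓; |QH| = 44.70 ✓; ∠(PH, HQ) = 90.00° ✓; |PH| = 13.80 ✓; bearing(P→U) − bearing(P→H) = 104.0° ✓; |PU| = 13.80 ✓; ∠(PU, UN) = 90.00° ✓; |UN| = 38.40 ✗.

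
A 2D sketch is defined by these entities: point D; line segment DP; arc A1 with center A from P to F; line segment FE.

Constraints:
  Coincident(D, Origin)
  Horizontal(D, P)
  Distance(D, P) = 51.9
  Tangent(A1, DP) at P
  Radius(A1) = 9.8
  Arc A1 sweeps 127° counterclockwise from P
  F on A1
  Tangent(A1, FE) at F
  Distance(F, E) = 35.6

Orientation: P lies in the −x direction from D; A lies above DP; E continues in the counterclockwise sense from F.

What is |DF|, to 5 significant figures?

46.785

D is at the origin; DP is horizontal with |DP| = 51.9 and P on the −x side, so P = (-51.900, 0.0000). The tangent condition forces AP to be normal to DP, so A = P + (0, 9.8) = (-51.900, 9.8000). On A1, P sits at bearing -90° from A; a 127° counterclockwise sweep puts F at bearing 37°, so F = A + 9.8·(cos 37°, sin 37°) = (-44.073, 15.698). Then |DF| = |F − D| = 46.785.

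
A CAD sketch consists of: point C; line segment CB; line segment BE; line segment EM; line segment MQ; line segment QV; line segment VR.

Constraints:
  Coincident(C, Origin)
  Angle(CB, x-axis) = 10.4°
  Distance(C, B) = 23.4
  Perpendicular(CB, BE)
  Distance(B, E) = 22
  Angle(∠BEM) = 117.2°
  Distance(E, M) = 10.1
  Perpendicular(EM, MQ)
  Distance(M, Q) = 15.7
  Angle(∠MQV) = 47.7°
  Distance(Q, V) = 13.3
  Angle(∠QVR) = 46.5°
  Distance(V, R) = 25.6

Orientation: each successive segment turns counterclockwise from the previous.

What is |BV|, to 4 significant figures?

16.46

EM is perpendicular to MQ, so MQ runs at -106.8°; with |MQ| = 15.7, Q = (4.837, 13.75). ∠MQV = 47.7° gives QV at 25.50° from the x-axis; with |QV| = 13.3, V = (16.84, 19.48). Then |BV| = |V − B| = 16.46.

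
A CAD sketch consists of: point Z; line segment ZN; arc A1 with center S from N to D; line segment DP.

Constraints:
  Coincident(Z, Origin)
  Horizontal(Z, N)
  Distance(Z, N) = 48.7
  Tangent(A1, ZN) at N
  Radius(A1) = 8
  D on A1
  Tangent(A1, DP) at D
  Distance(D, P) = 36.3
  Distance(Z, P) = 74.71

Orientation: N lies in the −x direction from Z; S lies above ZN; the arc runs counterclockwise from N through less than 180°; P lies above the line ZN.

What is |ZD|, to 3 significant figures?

43.6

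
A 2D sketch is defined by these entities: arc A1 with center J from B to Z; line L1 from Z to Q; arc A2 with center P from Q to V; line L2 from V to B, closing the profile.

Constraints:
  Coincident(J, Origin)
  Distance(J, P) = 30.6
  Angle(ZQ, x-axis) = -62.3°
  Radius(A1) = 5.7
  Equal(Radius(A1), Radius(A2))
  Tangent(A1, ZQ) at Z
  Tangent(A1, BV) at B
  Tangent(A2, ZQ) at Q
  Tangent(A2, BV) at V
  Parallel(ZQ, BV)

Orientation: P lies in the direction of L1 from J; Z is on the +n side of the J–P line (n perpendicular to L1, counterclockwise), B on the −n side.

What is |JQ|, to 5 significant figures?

31.126

Tangency of A1 to both parallel lines with radius 5.7 puts Z and B at J ± 5.7·n: Z = (5.0467, 2.6496), B = (-5.0467, -2.6496). Equal radii place Q and V the same way about P: Q = P + 5.7·n = (19.271, -24.443), V = P − 5.7·n = (9.1774, -29.743). Then |JQ| = |Q − J| = 31.126.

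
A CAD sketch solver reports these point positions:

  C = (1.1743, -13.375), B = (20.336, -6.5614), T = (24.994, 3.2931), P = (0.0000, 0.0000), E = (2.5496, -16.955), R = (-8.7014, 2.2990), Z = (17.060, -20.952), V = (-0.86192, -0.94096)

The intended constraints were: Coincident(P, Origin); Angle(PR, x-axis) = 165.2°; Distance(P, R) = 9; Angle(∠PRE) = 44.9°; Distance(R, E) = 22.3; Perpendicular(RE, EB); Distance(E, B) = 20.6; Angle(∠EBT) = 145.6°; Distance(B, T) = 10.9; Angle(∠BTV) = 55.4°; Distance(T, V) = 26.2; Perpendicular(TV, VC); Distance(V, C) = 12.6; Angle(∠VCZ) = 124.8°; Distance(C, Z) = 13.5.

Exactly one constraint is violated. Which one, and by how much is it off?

Distance(C, Z) = 13.5 — off by 4.10.

P = (0.00, 0.00) ✓; PR at 165.2° ✓; |PR| = 9.000 ✓; ∠PRE = 44.90° ✓; |RE| = 22.30 ✓; ∠(RE, EB) = 90.00° ✓; |EB| = 20.60 ✓; ∠EBT = 145.6° ✓; |BT| = 10.90 ✓; ∠BTV = 55.40° ✓; |TV| = 26.20 ✓; ∠(TV, VC) = 90.00° ✓; |VC| = 12.60 ✓; ∠VCZ = 124.8° ✓; |CZ| = 17.60 ✗.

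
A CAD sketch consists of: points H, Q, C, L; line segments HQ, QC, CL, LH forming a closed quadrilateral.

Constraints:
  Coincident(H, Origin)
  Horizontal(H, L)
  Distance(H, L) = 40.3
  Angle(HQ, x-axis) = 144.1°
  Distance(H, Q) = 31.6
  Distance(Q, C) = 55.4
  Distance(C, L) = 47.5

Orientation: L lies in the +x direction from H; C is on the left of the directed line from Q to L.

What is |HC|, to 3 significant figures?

50.2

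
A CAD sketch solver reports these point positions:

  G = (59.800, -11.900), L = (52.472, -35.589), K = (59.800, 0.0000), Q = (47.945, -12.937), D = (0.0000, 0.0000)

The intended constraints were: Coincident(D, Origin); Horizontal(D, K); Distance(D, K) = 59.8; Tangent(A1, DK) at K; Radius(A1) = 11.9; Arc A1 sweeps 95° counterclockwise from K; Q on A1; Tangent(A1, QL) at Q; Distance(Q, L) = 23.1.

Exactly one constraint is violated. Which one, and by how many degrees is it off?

Tangent(A1, QL) at Q — off by 6.30°.

D = (0.00, 0.00) ✓; D.y = 0.00, K.y = 0.00 ✓; |DK| = 59.80 ✓; ∠(GK, KD) = 90.00° ✓; |GK| = 11.90 ✓; bearing(G→Q) − bearing(G→K) = 95.00° ✓; |GQ| = 11.90 ✓; ∠(GQ, QL) = 83.70° ✗; |QL| = 23.10 ✓.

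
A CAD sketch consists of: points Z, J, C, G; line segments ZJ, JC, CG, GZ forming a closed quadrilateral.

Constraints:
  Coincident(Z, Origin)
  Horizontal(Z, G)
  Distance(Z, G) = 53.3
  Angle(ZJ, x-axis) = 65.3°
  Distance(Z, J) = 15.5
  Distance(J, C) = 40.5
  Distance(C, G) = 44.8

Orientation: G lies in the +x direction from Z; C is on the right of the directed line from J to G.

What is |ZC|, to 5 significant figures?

30.010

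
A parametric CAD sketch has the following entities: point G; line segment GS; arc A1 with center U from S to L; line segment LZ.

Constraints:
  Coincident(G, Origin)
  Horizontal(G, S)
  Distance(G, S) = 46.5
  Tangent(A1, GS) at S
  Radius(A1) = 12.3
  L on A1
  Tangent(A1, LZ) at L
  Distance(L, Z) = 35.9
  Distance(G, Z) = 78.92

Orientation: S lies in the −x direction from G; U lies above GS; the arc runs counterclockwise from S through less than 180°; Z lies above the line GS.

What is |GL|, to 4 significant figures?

43.61

G is at the origin; G and S share the same y with |GS| = 46.5 and S on the −x side, so S = (-46.50, 0.000). Since A1 is tangent to GS there, US ⟂ GS, so U = S + (0, 12.3) = (-46.50, 12.30). Since UL ⟂ LZ (tangency), |UZ| = √(12.3² + 35.9²) = 37.95 regardless of where L sits on A1. So Z lies on both circle(G, 78.92) and circle(U, 37.95); the above-GS intersection is Z = (-64.24, 45.85). L is the foot of the tangent from Z: L = (-38.08, 21.26).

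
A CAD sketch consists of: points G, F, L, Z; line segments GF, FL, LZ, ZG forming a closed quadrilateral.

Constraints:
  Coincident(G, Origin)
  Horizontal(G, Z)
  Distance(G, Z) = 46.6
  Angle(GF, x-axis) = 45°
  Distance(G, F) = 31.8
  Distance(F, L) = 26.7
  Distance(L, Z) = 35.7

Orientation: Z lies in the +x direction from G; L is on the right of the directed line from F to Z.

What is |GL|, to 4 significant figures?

11.05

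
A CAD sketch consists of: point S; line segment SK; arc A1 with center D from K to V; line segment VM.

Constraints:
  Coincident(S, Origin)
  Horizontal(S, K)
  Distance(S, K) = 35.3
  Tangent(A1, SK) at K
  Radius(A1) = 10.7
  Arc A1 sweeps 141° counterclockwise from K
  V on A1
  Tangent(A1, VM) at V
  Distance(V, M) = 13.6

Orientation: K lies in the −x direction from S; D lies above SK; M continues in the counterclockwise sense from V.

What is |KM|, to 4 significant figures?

27.84

S is at the origin; S and K share the same y with |SK| = 35.3 and K on the −x side, so K = (-35.30, 0.000). A1 meets SK tangentially, so DK is at right angles to SK, so D = K + (0, 10.7) = (-35.30, 10.70). On A1, K sits at bearing -90° from D; a 141° counterclockwise sweep puts V at bearing 51°, so V = D + 10.7·(cos 51°, sin 51°) = (-28.57, 19.02). Since A1 is tangent to VM there, DV ⟂ VM, so VM runs along (−sin 51°, cos 51°); with |VM| = 13.6, M = (-39.14, 27.57). Then |KM| = |M − K| = 27.84.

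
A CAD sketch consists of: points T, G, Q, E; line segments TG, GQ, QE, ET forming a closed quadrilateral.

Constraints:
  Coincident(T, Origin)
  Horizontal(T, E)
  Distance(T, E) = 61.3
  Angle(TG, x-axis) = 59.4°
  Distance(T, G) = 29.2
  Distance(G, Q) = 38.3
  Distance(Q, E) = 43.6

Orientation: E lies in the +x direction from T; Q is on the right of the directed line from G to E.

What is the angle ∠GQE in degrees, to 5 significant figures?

80.002°

T is at the origin; T and E share the same y with |TE| = 61.3 and E in +x, so E = (61.3, 0). TG runs at 59.4° with |TG| = 29.2, so G = (14.864, 25.134). Q is determined by |GQ| = 38.3 and |QE| = 43.6 together: it lies at the intersection of circle(G, 38.3) and circle(E, 43.6). With |GE| = 52.802, the foot of the radical line on GE is 22.290 from G and the perpendicular offset is √(38.3² − 22.290²) = 31.145. Taking the right-of-GE solution: Q = (19.642, -12.867).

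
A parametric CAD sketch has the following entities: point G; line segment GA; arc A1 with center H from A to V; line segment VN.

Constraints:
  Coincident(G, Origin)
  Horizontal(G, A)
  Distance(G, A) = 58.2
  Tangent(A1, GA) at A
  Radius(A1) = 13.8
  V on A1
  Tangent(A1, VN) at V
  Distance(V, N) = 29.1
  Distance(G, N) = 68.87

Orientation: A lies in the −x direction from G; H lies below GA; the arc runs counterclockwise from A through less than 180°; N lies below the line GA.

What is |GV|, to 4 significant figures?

72.68

G is at the origin; G and A share the same y with |GA| = 58.2 and A on the −x side, so A = (-58.20, 0.000). A1 meets GA tangentially, so HA is at right angles to GA, so H = A + (0, -13.8) = (-58.20, -13.80). Since HV ⟂ VN (tangency), |HN| = √(13.8² + 29.1²) = 32.21 regardless of where V sits on A1. So N lies on both circle(G, 68.87) and circle(H, 32.21); the below-GA intersection is N = (-51.82, -45.37). V is the foot of the tangent from N: V = (-69.25, -22.07).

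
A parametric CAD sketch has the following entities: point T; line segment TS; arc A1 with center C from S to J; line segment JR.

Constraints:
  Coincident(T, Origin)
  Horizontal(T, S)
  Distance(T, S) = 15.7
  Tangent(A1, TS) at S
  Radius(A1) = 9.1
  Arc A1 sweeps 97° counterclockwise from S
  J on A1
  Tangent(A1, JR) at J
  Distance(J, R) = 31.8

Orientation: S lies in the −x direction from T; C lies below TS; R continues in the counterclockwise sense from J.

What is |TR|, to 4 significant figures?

46.69

T is at the origin; TS is horizontal with |TS| = 15.7 and S on the −x side, so S = (-15.70, 0.000). Since A1 is tangent to TS there, CS ⟂ TS, so C = S + (0, -9.1) = (-15.70, -9.100). On A1, S sits at bearing 90° from C; a 97° counterclockwise sweep puts J at bearing 187°, so J = C + 9.1·(cos 187°, sin 187°) = (-24.73, -10.21). The tangent condition forces CJ to be normal to JR, so JR runs along (−sin 187°, cos 187°); with |JR| = 31.8, R = (-20.86, -41.77). Then |TR| = |R − T| = 46.69.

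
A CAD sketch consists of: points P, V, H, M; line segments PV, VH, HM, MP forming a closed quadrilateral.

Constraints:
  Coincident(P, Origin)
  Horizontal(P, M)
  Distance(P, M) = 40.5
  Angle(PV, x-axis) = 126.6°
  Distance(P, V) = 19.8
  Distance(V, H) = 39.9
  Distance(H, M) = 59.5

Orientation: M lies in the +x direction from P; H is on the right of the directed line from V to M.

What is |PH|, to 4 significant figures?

27.72

Checks: P.y = 0.00, M.y = 0.00 ✓; |VH| = 39.90 ✓; |HM| = 59.50 ✓.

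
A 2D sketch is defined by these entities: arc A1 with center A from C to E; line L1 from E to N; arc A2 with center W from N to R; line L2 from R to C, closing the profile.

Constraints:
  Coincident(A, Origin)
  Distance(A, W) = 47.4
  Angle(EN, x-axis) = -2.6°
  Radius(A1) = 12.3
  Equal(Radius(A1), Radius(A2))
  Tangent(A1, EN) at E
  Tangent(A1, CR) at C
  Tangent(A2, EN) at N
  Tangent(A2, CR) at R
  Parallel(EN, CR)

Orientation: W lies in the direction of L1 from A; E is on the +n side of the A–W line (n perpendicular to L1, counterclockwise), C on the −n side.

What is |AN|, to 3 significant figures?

49.0

The slot axis is L1's direction at -2.6°, so u = (cos -2.6°, sin -2.6°) = (0.999, -0.0454) and n = (−sin -2.6°, cos -2.6°) = (0.0454, 0.999). A is at the origin and W lies 47.4 along u from A, so W = 47.4·u = (47.4, -2.15). Tangency of A1 to both parallel lines with radius 12.3 puts E and C at A ± 12.3·n: E = (0.558, 12.3), C = (-0.558, -12.3). Equal radii place N and R the same way about W: N = W + 12.3·n = (47.9, 10.1), R = W − 12.3·n = (46.8, -14.4). Then |AN| = |N − A| = 49.0.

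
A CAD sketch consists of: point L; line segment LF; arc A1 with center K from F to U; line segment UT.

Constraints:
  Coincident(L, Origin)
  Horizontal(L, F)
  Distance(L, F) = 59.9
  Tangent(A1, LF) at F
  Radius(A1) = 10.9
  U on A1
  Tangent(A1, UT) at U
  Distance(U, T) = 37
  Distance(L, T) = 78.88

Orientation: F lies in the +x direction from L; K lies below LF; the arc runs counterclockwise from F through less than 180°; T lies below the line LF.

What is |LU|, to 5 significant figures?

51.627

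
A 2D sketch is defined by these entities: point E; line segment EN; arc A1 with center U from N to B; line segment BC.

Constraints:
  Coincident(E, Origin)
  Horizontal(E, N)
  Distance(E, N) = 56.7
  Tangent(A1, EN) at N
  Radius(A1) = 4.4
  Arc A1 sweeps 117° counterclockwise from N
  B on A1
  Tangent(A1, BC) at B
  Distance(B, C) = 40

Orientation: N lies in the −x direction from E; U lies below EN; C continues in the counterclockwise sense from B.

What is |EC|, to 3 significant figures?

59.8

E is at the origin; E and N share the same y with |EN| = 56.7 and N on the −x side, so N = (-56.7, 0.00). A1 meets EN tangentially, so UN is at right angles to EN, so U = N + (0, -4.4) = (-56.7, -4.40). On A1, N sits at bearing 90° from U; a 117° counterclockwise sweep puts B at bearing 207°, so B = U + 4.4·(cos 207°, sin 207°) = (-60.6, -6.40). Since A1 is tangent to BC there, UB ⟂ BC, so BC runs along (−sin 207°, cos 207°); with |BC| = 40.0, C = (-42.5, -42.0). Then |EC| = |C − E| = 59.8.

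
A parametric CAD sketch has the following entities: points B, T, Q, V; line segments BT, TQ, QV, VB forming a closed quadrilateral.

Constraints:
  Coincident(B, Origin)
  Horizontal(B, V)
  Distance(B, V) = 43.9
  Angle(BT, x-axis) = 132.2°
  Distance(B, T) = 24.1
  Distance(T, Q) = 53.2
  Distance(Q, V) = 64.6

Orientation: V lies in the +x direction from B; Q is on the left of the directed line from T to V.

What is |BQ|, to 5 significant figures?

61.540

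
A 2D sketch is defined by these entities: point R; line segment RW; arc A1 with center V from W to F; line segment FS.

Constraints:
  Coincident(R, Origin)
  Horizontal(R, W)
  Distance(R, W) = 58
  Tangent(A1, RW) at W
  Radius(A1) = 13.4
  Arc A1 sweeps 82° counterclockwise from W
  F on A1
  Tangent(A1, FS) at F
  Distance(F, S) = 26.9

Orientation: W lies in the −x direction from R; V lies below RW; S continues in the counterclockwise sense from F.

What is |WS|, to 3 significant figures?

41.8

On A1, W sits at bearing 90° from V; an 82° counterclockwise sweep puts F at bearing 172°, so F = V + 13.4·(cos 172°, sin 172°) = (-71.3, -11.5). The tangent condition forces VF to be normal to FS, so FS runs along (−sin 172°, cos 172°); with |FS| = 26.9, S = (-75.0, -38.2). Then |WS| = |S − W| = 41.8.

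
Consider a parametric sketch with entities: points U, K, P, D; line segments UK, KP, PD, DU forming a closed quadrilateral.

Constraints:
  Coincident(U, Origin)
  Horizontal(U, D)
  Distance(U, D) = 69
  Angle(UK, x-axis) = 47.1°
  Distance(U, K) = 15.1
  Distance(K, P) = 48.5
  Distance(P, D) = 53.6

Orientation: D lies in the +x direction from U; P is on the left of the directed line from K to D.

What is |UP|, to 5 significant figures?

63.600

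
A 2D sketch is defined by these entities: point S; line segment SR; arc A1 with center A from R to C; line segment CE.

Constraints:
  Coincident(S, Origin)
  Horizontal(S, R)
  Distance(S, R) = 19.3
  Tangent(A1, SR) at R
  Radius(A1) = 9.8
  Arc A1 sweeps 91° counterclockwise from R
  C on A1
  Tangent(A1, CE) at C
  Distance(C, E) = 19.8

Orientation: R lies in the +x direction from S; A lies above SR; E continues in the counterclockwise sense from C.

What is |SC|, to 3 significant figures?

30.8

A1 meets SR tangentially, so AR is at right angles to SR, so A = R + (0, 9.8) = (19.3, 9.80). On A1, R sits at bearing -90° from A; a 91° counterclockwise sweep puts C at bearing 1°, so C = A + 9.8·(cos 1°, sin 1°) = (29.1, 9.97). Then |SC| = |C − S| = 30.8.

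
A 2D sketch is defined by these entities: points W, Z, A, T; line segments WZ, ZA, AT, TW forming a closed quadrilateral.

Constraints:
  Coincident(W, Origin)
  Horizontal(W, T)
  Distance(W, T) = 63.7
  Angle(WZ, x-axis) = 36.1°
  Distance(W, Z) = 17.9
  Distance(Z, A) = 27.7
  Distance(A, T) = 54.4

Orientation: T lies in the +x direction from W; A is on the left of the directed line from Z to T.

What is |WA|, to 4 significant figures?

43.62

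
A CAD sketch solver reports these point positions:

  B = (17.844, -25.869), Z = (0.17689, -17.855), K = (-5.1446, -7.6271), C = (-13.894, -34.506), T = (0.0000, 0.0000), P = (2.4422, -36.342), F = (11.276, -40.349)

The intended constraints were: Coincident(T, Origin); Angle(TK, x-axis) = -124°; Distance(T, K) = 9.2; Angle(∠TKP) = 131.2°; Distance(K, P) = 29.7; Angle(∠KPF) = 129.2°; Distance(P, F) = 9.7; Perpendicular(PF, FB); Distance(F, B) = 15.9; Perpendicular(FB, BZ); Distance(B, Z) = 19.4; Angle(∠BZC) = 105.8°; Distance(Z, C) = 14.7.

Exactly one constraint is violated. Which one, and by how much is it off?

Distance(Z, C) = 14.7 — off by 7.10.

T = (0.00, 0.00) ✓; TK at -124.0° ✓; |TK| = 9.200 ✓; ∠TKP = 131.2° ✓; |KP| = 29.70 ✓; ∠KPF = 129.2° ✓; |PF| = 9.700 ✓; ∠(PF, FB) = 90.00° ✓; |FB| = 15.90 ✓; ∠(FB, BZ) = 90.00° ✓; |BZ| = 19.40 ✓; ∠BZC = 105.8° ✓; |ZC| = 21.80 ✗.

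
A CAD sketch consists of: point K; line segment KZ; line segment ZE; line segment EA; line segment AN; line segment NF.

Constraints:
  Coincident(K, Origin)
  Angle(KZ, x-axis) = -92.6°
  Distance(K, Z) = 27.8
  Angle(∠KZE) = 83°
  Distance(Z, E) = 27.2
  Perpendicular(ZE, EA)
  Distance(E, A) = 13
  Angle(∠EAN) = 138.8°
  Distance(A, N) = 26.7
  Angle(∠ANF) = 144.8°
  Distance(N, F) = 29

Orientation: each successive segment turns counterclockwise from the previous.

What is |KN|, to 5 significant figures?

8.3045

K is at the origin; KZ runs at -92.6° with length 27.8, so Z = (-1.2611, -27.771). ∠KZE = 83.0° gives ZE at 4.4000° from the x-axis; with |ZE| = 27.2, E = (25.859, -25.685). ZE is perpendicular to EA, so EA runs at 94.400°; with |EA| = 13.0, A = (24.861, -12.723). ∠EAN = 138.8° gives AN at 135.60° from the x-axis; with |AN| = 26.7, N = (5.7850, 5.9581). Then |KN| = |N − K| = 8.3045.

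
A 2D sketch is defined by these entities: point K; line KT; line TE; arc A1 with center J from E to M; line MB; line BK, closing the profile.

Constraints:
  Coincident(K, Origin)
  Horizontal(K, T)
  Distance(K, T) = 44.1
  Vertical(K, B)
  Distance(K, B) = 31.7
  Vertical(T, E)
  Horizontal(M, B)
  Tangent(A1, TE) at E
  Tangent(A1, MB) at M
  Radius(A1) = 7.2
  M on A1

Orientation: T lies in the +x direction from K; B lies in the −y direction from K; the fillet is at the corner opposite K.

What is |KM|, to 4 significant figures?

48.65

K is at the origin; KT is horizontal with |KT| = 44.1 and T on the +x side, so T = (44.10, 0.000). K and B share the same x with |KB| = 31.7 and B on the −y side, so B = (0.000, -31.70). The virtual corner opposite K is at (44.10, -31.70). The tangent condition forces JE to be normal to TE and the tangent condition forces JM to be normal to MB, with radius 7.2, so the center J sits 7.2 in from both sides at J = (36.90, -24.50). That places the tangent points at E = (44.10, -24.50) on TE and M = (36.90, -31.70) on MB. Then |KM| = |M − K| = 48.65.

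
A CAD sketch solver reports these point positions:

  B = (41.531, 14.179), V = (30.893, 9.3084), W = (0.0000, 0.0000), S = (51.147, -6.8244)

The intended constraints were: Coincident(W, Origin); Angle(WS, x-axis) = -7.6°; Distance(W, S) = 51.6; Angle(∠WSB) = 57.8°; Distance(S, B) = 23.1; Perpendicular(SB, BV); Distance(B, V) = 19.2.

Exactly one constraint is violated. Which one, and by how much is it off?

Distance(B, V) = 19.2 — off by 7.50.

W = (0.00, 0.00) ✓; WS at -7.600° ✓; |WS| = 51.60 ✓; ∠WSB = 57.80° ✓; |SB| = 23.10 ✓; ∠(SB, BV) = 90.00° ✓; |BV| = 11.70 ✗.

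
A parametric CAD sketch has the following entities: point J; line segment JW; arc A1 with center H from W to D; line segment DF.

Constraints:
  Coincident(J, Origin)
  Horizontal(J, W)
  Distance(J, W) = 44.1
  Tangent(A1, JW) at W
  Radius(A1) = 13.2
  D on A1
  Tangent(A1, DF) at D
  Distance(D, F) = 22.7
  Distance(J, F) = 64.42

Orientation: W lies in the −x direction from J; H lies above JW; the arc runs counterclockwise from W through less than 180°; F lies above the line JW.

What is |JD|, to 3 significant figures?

41.9

Checks: |JW| = 44.10 ✓; |HD| = 13.20 ✓; ∠(HD, DF) = 90.00° ✓; |DF| = 22.70 ✓; |JF| = 64.42 ✓.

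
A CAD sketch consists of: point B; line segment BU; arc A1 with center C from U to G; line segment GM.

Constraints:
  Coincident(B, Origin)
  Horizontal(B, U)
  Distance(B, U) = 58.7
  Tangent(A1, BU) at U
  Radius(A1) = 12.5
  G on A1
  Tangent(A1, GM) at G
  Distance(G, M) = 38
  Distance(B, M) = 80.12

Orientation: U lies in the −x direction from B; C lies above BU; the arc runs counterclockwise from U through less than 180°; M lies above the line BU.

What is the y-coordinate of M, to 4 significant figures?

52.46

B is at the origin; BU is horizontal with |BU| = 58.7 and U on the −x side, so U = (-58.70, 0.000). A1 meets BU tangentially, so CU is at right angles to BU, so C = U + (0, 12.5) = (-58.70, 12.50). Since CG ⟂ GM (tangency), |CM| = √(12.5² + 38.0²) = 40.00 regardless of where G sits on A1. So M lies on both circle(B, 80.12) and circle(C, 40.00); the above-BU intersection is M = (-60.56, 52.46). G is the foot of the tangent from M: G = (-47.02, 16.95).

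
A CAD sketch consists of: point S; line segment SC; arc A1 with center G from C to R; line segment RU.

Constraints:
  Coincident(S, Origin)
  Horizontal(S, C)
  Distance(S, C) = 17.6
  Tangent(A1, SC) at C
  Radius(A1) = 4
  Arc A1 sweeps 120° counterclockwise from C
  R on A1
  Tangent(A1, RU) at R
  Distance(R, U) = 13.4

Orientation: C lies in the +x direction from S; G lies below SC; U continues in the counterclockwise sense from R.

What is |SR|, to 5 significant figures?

15.357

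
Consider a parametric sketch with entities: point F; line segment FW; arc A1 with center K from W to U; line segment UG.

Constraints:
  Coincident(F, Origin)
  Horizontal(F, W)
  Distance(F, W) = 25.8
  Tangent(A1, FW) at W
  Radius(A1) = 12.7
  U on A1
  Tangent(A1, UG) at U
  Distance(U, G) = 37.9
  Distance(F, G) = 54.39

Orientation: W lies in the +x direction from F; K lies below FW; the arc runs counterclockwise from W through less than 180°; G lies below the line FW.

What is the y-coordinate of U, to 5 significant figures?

-13.970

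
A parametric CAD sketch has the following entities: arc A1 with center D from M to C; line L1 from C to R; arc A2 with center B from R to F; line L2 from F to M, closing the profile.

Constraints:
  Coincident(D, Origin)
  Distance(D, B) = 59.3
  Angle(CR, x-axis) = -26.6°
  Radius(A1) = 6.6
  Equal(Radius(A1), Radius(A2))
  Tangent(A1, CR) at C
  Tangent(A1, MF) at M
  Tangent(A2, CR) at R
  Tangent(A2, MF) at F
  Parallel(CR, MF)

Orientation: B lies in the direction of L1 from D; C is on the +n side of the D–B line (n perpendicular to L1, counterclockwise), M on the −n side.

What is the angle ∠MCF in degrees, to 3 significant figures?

77.5°

The slot axis is L1's direction at -26.6°, so u = (cos -26.6°, sin -26.6°) = (0.894, -0.448) and n = (−sin -26.6°, cos -26.6°) = (0.448, 0.894). D is at the origin and B lies 59.3 along u from D, so B = 59.3·u = (53.0, -26.6). Tangency of A1 to both parallel lines with radius 6.6 puts C and M at D ± 6.6·n: C = (2.96, 5.90), M = (-2.96, -5.90). Equal radii place R and F the same way about B: R = B + 6.6·n = (56.0, -20.7), F = B − 6.6·n = (50.1, -32.5). Then cos ∠MCF = CM·CF / (|CM||CF|), giving 77.5°.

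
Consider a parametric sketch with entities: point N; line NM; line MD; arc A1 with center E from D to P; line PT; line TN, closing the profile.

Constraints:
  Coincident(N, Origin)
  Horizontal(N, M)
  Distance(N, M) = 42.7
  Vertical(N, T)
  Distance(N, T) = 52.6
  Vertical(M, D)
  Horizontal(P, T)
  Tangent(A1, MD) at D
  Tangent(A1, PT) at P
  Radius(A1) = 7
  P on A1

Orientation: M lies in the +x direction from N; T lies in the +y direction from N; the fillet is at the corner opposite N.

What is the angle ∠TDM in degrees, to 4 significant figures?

99.31°

N is at the origin; N and M share the same y with |NM| = 42.7 and M on the +x side, so M = (42.70, 0.000). N and T share the same x with |NT| = 52.6 and T on the +y side, so T = (0.000, 52.60). The virtual corner opposite N is at (42.70, 52.60). A1 meets MD tangentially, so ED is at right angles to MD and tangency of A1 to PT means the radius EP is perpendicular to PT, with radius 7.0, so the center E sits 7.0 in from both sides at E = (35.70, 45.60). That places the tangent points at D = (42.70, 45.60) on MD and P = (35.70, 52.60) on PT. Then cos ∠TDM = DT·DM / (|DT||DM|), giving 99.31°.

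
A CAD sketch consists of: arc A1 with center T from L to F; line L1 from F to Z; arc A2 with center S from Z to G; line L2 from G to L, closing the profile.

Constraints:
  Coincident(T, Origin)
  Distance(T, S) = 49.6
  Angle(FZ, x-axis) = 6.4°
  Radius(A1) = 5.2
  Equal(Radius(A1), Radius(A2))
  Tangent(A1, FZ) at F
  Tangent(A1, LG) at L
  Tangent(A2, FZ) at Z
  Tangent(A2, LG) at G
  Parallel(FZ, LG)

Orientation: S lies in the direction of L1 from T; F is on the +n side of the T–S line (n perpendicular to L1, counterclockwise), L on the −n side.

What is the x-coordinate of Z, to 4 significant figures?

48.71

The slot axis is L1's direction at 6.4°, so u = (cos 6.4°, sin 6.4°) = (0.9938, 0.1115) and n = (−sin 6.4°, cos 6.4°) = (-0.1115, 0.9938). T is at the origin and S lies 49.6 along u from T, so S = 49.6·u = (49.29, 5.529). Tangency of A1 to both parallel lines with radius 5.2 puts F and L at T ± 5.2·n: F = (-0.5796, 5.168), L = (0.5796, -5.168). Equal radii place Z and G the same way about S: Z = S + 5.2·n = (48.71, 10.70), G = S − 5.2·n = (49.87, 0.3613). So Z.x = 48.71.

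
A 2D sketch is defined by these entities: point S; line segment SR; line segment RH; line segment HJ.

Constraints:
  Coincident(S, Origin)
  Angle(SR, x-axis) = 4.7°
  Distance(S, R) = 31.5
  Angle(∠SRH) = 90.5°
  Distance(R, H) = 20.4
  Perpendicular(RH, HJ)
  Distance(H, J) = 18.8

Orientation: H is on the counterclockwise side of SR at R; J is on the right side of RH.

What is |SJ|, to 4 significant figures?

54.38

S is at the origin; SR runs at 4.7° with length 31.5, so R = 31.5·(cos 4.7°, sin 4.7°) = (31.39, 2.581). ∠SRH = 90.5°, so RH runs at 4.7° + (180° − 90.5°) = 94.20° from the x-axis; with |RH| = 20.4, H = R + 20.4·(cos 94.20°, sin 94.20°) = (29.90, 22.93). RH ⟂ HJ; with |HJ| = 18.8 on the right of RH, J = H + 18.8·(0.9973, 0.07324) = (48.65, 24.30). Then |SJ| = |J − S| = 54.38.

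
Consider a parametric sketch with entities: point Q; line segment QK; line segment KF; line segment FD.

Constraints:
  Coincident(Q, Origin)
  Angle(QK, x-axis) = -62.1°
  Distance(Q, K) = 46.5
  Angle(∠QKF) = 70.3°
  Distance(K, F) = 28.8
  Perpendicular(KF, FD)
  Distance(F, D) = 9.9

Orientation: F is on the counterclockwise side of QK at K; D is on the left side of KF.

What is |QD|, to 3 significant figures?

36.3

Q is at the origin; QK runs at -62.1° with length 46.5, so K = 46.5·(cos -62.1°, sin -62.1°) = (21.8, -41.1). ∠QKF = 70.3°, so KF runs at -62.1° + (180° − 70.3°) = 47.6° from the x-axis; with |KF| = 28.8, F = K + 28.8·(cos 47.6°, sin 47.6°) = (41.2, -19.8). KF ⟂ FD; with |FD| = 9.9 on the left of KF, D = F + 9.9·(-0.738, 0.674) = (33.9, -13.2). Then |QD| = |D − Q| = 36.3.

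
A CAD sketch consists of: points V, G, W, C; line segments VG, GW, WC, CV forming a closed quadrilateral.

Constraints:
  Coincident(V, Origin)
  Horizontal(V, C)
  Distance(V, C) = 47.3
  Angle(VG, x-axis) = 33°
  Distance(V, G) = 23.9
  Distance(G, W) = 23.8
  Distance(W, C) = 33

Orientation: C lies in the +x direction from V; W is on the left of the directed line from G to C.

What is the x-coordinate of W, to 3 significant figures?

35.7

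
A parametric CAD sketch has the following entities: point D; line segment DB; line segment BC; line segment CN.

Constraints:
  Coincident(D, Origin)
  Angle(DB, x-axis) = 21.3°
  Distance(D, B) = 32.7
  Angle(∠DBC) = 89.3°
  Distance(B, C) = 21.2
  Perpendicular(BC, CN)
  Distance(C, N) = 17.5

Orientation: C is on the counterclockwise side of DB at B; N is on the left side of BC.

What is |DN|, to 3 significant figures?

25.8

D is at the origin; DB runs at 21.3° with length 32.7, so B = 32.7·(cos 21.3°, sin 21.3°) = (30.5, 11.9). ∠DBC = 89.3°, so BC runs at 21.3° + (180° − 89.3°) = 112° from the x-axis; with |BC| = 21.2, C = B + 21.2·(cos 112°, sin 112°) = (22.5, 31.5). BC ⟂ CN; with |CN| = 17.5 on the left of BC, N = C + 17.5·(-0.927, -0.375) = (6.30, 25.0). Then |DN| = |N − D| = 25.8.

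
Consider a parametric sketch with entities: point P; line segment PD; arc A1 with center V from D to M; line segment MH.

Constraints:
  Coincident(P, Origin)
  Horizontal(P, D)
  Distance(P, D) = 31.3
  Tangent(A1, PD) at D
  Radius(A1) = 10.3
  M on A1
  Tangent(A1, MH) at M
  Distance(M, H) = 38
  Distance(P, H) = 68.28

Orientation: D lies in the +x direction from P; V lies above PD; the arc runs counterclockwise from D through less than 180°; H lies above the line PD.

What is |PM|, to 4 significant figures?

41.71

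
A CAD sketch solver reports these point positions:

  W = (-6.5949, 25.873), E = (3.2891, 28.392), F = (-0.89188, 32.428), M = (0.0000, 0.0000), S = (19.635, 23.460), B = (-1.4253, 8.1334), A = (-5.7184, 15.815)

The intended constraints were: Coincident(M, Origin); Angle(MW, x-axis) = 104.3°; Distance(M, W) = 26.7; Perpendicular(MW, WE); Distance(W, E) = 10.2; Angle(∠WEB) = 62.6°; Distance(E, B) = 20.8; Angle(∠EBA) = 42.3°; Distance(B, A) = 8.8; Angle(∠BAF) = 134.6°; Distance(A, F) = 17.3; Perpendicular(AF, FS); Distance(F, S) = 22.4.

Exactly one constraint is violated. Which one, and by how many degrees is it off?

Perpendicular(AF, FS) — off by 7.40°.

M = (0.00, 0.00) ✓; MW at 104.3° ✓; |MW| = 26.70 ✓; ∠(MW, WE) = 90.00° ✓; |WE| = 10.20 ✓; ∠WEB = 62.60° ✓; |EB| = 20.80 ✓; ∠EBA = 42.30° ✓; |BA| = 8.800 ✓; ∠BAF = 134.6° ✓; |AF| = 17.30 ✓; ∠(AF, FS) = 97.40° ✗; |FS| = 22.40 ✓.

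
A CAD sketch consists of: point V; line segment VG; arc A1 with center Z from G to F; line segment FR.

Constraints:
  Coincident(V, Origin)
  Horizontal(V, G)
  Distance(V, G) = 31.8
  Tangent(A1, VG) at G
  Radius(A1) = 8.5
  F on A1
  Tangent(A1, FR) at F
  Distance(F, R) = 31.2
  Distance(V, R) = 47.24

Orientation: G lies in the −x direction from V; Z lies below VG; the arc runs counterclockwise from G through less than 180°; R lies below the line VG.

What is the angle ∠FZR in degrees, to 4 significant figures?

74.76°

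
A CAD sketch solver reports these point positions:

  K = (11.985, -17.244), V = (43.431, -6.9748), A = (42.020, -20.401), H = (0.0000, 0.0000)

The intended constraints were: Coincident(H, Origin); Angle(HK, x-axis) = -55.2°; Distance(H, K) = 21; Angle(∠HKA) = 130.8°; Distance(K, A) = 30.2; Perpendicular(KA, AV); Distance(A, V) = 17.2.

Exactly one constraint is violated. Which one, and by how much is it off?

Distance(A, V) = 17.2 — off by 3.70.

H = (0.00, 0.00) ✓; HK at -55.20° ✓; |HK| = 21.00 ✓; ∠HKA = 130.8° ✓; |KA| = 30.20 ✓; ∠(KA, AV) = 90.00° ✓; |AV| = 13.50 ✗.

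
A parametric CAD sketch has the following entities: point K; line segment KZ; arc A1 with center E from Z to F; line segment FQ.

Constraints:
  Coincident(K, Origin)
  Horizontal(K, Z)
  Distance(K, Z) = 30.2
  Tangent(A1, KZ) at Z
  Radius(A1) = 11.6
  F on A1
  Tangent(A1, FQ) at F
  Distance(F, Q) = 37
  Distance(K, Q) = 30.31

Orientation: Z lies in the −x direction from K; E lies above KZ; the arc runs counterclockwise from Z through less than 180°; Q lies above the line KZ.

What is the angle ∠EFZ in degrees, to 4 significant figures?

67.08°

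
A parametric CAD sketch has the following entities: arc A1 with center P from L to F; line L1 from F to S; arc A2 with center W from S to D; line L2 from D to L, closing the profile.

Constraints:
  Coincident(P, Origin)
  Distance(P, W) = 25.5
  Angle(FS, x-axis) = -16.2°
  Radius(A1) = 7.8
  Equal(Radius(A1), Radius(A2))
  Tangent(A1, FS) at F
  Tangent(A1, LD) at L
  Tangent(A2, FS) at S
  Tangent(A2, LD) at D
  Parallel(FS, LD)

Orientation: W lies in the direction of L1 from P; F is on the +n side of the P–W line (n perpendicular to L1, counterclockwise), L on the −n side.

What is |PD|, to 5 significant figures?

26.666

The slot axis is L1's direction at -16.2°, so u = (cos -16.2°, sin -16.2°) = (0.96029, -0.27899) and n = (−sin -16.2°, cos -16.2°) = (0.27899, 0.96029). P is at the origin and W lies 25.5 along u from P, so W = 25.5·u = (24.487, -7.1143). Tangency of A1 to both parallel lines with radius 7.8 puts F and L at P ± 7.8·n: F = (2.1761, 7.4903), L = (-2.1761, -7.4903). Equal radii place S and D the same way about W: S = W + 7.8·n = (26.664, 0.37602), D = W − 7.8·n = (22.311, -14.605). Then |PD| = |D − P| = 26.666.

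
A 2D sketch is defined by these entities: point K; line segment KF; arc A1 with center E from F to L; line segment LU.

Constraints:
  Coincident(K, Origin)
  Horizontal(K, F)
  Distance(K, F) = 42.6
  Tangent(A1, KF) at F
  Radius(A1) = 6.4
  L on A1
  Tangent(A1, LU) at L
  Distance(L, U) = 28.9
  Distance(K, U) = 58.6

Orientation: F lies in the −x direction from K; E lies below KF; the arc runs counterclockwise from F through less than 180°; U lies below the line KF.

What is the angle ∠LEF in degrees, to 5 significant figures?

95.051°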